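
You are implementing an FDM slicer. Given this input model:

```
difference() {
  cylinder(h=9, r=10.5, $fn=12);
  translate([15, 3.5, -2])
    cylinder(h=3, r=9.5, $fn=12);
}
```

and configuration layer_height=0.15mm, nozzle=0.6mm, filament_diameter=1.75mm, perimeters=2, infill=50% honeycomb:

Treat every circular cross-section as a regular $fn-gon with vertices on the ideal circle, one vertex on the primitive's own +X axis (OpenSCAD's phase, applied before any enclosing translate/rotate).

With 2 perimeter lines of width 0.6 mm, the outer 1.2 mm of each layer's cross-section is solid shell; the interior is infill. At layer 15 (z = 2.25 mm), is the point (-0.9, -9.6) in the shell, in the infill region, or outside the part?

shell

At z = 2.25 mm: the r=10.5 cylinder contributes a regular 12-gon of circumradius 10.5; the cylinder at (15, 3.5) does not reach this height (z outside [-2, 1]); Taking the first minus the rest: none of the subtracted shapes is present at this height, so the r=10.5 cylinder is unchanged — 1 connected region. Overall, the cross-section is a single solid region. The nearest boundary edge runs (-5.25, -9.09)→(-0.00, -10.50); distance from the point to it = 0.64 mm. The point is inside the cross-section, 0.64 mm from the nearest boundary — within the 1.2 mm shell band (2 × 0.6).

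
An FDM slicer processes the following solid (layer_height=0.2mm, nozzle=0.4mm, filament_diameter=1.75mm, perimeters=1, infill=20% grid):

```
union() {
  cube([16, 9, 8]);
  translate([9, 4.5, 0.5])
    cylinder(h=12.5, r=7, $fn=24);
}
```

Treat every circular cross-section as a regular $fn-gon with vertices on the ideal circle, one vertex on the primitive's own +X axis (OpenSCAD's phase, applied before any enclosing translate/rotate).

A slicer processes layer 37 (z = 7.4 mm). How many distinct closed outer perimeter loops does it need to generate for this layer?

1

At z = 7.4 mm: the 16×9 cube contributes its full rectangle; the r=7 cylinder at (9, 4.5) contributes a regular 24-gon of circumradius 7; Merging all regions: the regions partially overlap (shared area 115.88 mm²), so overlapping operands fuse into one piece — 1 connected region. The result has 1 disconnected region.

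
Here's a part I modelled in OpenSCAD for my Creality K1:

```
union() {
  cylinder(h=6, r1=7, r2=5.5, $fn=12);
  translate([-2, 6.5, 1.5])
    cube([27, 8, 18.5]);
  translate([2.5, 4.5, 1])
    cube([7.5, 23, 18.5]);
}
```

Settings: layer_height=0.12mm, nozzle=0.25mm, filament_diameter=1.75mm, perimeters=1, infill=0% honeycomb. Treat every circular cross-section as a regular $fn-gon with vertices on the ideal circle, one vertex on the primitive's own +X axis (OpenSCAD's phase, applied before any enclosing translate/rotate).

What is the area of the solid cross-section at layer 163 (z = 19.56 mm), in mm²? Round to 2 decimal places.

216.00 mm²

At z = 19.56 mm: the cone is absent (z outside [0, 6]); the 27×8 cube at (-2, 6.5) contributes its full rectangle (area 216.00 mm²); the cube at (2.5, 4.5) is absent (z outside [1, 19.5]); Merging all regions: only the 27×8 cube at (-2, 6.5) is present, so the union is just that shape — area = 216.00 mm². Overall, the cross-section is a single solid region. Net area = 216.00 mm².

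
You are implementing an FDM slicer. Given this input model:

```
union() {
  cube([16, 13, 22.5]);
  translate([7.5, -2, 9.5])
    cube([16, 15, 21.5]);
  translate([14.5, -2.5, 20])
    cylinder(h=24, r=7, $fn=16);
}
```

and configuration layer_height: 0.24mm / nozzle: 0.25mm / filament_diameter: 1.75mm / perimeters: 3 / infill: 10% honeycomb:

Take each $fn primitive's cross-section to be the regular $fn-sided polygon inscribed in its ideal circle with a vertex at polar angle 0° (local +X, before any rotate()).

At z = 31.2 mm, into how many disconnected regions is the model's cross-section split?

1

At z = 31.2 mm: the cube is absent (z outside [0, 22.5]); the cube at (7.5, -2) is absent (z outside [9.5, 31]); the r=7 cylinder at (14.5, -2.5) gives a regular 16-gon of circumradius 7 (constant along its height); Merging all regions: only the r=7 cylinder at (14.5, -2.5) is present, so the union is just that shape — 1 connected region. The result has 1 disconnected region.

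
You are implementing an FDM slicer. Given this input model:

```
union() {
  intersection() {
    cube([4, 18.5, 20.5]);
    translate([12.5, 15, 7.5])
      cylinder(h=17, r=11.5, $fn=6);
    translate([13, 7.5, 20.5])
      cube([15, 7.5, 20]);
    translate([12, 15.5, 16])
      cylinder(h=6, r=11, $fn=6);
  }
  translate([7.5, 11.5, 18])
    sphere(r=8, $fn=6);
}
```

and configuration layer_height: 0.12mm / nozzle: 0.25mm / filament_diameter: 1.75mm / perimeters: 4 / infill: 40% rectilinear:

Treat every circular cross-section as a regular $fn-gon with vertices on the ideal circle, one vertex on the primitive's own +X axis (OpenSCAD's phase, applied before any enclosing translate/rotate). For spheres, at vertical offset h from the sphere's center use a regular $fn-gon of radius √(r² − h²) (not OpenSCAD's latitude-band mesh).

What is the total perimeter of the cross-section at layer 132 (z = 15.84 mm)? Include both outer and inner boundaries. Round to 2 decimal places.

46.22 mm

At z = 15.84 mm: the cube (footprint 4×18.5) is included at this height (perimeter 45.00 mm); the cylinder at (12.5, 15): section is a regular 6-gon, circumradius r=11.5 (perimeter = 2·6·11.500·sin(180°/6) = 69.00 mm); the cube at (13, 7.5) is absent (z outside [20.5, 40.5]); the cylinder at (12, 15.5) does not reach this height (z outside [16, 22]); Taking the intersection: at least one operand is absent at this height, so nothing remains; the sphere at (7.5, 11.5): section is a regular 6-gon, circumradius = √(r²−h²) = √(8²−2.16²) = 7.703 (perimeter = 2·6·7.703·sin(180°/6) = 46.22 mm); Combining (union): only the r=8 sphere at (7.5, 11.5) is present, so the union is just that shape — boundary = 46.22 mm. Overall, the cross-section is a single solid region. Total boundary length (outer) = 46.22 mm.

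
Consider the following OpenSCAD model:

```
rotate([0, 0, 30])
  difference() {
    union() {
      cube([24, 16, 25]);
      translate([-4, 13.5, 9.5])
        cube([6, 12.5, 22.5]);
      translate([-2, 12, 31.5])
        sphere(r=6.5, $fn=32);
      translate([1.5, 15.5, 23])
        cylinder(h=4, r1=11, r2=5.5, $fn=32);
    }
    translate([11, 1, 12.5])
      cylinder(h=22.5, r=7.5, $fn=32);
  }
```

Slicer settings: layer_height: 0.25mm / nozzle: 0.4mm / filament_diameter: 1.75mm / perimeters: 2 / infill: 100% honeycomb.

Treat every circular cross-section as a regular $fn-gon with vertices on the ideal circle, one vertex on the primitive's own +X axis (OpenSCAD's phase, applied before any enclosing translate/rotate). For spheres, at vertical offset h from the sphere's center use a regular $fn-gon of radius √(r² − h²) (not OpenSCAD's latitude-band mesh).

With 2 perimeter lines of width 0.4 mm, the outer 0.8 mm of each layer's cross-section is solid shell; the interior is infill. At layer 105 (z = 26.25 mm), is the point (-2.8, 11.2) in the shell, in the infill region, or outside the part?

infill

At z = 26.25 mm: the cube does not reach this height (z outside [0, 25]); the cube at (-4, 13.5) (footprint 6×12.5) is included at this height; the r=6.5 sphere at (-2, 12) contributes a regular 32-gon of circumradius √(6.5²−5.25²) = 3.832; the cone at (1.5, 15.5): at t=0.812 of its height the radius interpolates to r₁+(r₂−r₁)t = 6.531, giving a regular 32-gon of that circumradius; Taking the union: the regions partially overlap (shared area 77.98 mm²), so overlapping operands fuse into one piece — 1 connected region; the r=7.5 cylinder at (11, 1) gives a regular 32-gon of circumradius 7.5 (constant along its height); After the difference (first − rest): starting from the result so far, the r=7.5 cylinder at (11, 1) misses the remaining region (no effect) — 1 connected region; (rotated 30° about Z; rotation is an isometry so areas/perimeters/island counts are preserved). Overall, the cross-section is a single solid region. Undo the 30° rotation: the query point maps to (3.175, 11.099) in the un-rotated model frame. The nearest boundary edge runs (4.00, 9.47)→(2.77, 9.09); distance from the point to it = 1.80 mm. The point is inside the cross-section and 1.80 mm from the nearest boundary — more than the 0.8 mm shell width (2 × 0.4), so it's in the infill interior.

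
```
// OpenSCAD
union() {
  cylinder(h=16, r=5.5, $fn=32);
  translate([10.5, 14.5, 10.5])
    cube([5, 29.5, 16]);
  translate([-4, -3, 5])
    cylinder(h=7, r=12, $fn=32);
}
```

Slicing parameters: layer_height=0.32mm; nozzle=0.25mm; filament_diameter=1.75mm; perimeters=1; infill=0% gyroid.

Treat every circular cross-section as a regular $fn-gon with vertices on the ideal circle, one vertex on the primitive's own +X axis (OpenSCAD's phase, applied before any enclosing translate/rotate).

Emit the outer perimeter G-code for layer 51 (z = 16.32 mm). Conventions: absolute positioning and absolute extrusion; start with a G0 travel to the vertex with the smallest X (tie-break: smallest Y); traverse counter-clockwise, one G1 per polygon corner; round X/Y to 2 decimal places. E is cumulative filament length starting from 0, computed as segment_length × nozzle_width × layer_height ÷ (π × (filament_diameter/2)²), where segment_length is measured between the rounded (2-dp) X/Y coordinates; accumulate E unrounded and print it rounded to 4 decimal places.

G0 X10.50 Y14.50 Z16.32
G1 X15.50 Y14.50 E0.1663
G1 X15.50 Y44.00 E1.1475
G1 X10.50 Y44.00 E1.3138
G1 X10.50 Y14.50 E2.2949

At z = 16.32 mm: the cylinder is absent (z outside [0, 16]); the 5×29.5 cube at (10.5, 14.5) contributes its full rectangle; the cylinder at (-4, -3) is not intersected at this z (z outside [5, 12]); Combining (union): only the 5×29.5 cube at (10.5, 14.5) is present, so the union is just that shape — 1 connected region. The outline is a single polygon with 4 vertices. Extrusion per mm of travel: 0.25 × 0.32 / (π × 0.875²) = 0.033260. Accumulating E over each segment gives final E = 2.2949.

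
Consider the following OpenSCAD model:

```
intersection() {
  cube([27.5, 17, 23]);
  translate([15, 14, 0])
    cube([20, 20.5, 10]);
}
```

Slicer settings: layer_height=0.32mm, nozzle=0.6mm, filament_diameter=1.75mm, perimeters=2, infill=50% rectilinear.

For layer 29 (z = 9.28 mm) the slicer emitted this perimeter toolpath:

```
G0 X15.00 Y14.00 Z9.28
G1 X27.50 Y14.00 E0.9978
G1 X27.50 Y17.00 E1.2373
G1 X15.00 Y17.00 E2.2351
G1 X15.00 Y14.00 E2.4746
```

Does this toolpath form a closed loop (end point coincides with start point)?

Start point (G0): (15.00, 14.00). End point (last G1): the path returns to the start — closed.

yes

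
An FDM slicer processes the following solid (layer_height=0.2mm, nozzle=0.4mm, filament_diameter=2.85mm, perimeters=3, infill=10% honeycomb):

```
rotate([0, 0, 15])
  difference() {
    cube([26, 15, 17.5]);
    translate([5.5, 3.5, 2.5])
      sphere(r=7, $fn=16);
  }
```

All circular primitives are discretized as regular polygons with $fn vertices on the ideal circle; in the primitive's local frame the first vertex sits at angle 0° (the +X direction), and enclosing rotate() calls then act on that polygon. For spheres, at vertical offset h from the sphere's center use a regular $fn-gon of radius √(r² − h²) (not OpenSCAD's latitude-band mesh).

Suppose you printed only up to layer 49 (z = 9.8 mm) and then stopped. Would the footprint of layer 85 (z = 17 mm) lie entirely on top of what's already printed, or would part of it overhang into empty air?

Compare the two slices. At z = 9.8: the cube (footprint 26×15) is included at this height (area 390.00 mm²); the sphere at (5.5, 3.5) does not reach this height (|z−center|=7.300 > r=7); After the difference (first − rest): none of the subtracted shapes is present at this height, so the 26×15 cube is unchanged — area = 390.00 mm²; (rotated 15° about Z; rotation is an isometry so areas/perimeters/island counts are preserved). At z = 17: the cube is present — its section is the full 26×15 rectangle (area 390.00 mm²); the sphere at (5.5, 3.5) is not intersected at this z (|z−center|=14.500 > r=7); Taking the first minus the rest: none of the subtracted shapes is present at this height, so the 26×15 cube is unchanged — area = 390.00 mm²; (rotated 15° about Z; rotation is an isometry so areas/perimeters/island counts are preserved). Checking containment: the cross-section at z = 17 is a subset of the cross-section at z = 9.8.

entirely on top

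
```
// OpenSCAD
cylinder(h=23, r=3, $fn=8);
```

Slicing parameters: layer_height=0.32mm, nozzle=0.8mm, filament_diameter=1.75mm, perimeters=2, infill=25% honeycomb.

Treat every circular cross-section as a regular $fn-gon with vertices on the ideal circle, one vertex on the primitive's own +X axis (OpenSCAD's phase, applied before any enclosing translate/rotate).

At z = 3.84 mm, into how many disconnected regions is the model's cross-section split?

At z = 3.84 mm: the r=3 cylinder contributes a regular 8-gon of circumradius 3. The result has 1 disconnected region.

1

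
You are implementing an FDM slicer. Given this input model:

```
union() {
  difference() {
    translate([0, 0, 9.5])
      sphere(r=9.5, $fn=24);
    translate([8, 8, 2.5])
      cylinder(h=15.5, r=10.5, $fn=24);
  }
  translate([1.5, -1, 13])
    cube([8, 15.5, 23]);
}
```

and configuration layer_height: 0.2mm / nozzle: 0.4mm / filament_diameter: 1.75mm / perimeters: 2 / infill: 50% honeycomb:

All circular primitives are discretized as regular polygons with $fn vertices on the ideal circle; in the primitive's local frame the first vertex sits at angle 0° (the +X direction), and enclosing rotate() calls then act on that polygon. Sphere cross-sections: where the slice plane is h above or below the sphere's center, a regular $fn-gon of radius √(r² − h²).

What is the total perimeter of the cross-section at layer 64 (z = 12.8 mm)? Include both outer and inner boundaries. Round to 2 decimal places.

At z = 12.8 mm: the sphere: section is a regular 24-gon, circumradius = √(r²−h²) = √(9.5²−3.3²) = 8.908 (perimeter = 2·24·8.908·sin(180°/24) = 55.81 mm); the cylinder at (8, 8): section is a regular 24-gon, circumradius r=10.5 (perimeter = 2·24·10.500·sin(180°/24) = 65.79 mm); Taking the first minus the rest: starting from the r=9.5 sphere, the r=10.5 cylinder at (8, 8) partially overlaps it — only the 86.89 mm² overlap (of its 342.42 mm²) is removed, clipping the outline — boundary = 54.51 mm; the cube at (1.5, -1) is not intersected at this z (z outside [13, 36]); Combining (union): only the result so far is present, so the union is just that shape — boundary = 54.51 mm. Overall, the cross-section is a single solid region. Total boundary length (outer) = 54.51 mm.

54.51 mm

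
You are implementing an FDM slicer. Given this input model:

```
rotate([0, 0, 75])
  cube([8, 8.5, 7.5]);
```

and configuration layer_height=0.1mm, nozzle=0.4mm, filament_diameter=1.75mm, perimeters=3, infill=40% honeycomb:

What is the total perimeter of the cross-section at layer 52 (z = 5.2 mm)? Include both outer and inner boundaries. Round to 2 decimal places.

At z = 5.2 mm: the cube (footprint 8×8.5) is included at this height (perimeter 33.00 mm); (rotated 75° about Z; rotation is an isometry so areas/perimeters/island counts are preserved). Overall, the cross-section is a single solid region. Total boundary length (outer) = 33.00 mm.

33.00 mm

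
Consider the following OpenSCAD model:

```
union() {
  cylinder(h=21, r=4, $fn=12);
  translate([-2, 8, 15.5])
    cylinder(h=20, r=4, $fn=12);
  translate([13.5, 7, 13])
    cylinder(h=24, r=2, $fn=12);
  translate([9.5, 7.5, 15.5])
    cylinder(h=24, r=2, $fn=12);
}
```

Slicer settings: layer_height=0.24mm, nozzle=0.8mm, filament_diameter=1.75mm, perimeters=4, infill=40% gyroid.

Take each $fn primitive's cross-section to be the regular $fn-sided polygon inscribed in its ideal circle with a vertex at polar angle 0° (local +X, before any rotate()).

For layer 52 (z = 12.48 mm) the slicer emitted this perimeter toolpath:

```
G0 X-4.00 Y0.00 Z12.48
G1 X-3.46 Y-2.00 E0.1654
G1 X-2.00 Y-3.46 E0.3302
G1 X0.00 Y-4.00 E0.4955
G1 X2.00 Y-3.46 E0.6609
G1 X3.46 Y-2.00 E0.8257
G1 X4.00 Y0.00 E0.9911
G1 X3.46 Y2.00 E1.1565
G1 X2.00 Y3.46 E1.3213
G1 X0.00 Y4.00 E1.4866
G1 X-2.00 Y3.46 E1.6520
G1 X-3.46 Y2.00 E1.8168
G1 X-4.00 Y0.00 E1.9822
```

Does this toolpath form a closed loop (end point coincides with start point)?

Start point (G0): (-4.00, 0.00). End point (last G1): the path returns to the start — closed.

yes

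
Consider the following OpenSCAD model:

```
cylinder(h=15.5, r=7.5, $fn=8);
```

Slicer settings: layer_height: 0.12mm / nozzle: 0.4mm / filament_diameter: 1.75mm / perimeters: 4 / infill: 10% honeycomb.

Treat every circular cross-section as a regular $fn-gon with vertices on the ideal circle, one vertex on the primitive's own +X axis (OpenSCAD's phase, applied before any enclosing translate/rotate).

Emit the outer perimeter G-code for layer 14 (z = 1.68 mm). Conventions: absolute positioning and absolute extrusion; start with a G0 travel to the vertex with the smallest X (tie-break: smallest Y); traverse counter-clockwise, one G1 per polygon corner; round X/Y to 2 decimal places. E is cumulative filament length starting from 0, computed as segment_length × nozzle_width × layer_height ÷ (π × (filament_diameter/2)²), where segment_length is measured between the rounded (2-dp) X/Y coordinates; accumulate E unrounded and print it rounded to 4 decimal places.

G0 X-7.50 Y0.00 Z1.68
G1 X-5.30 Y-5.30 E0.1145
G1 X0.00 Y-7.50 E0.2290
G1 X5.30 Y-5.30 E0.3436
G1 X7.50 Y0.00 E0.4581
G1 X5.30 Y5.30 E0.5726
G1 X0.00 Y7.50 E0.6871
G1 X-5.30 Y5.30 E0.8016
G1 X-7.50 Y0.00 E0.9161

At z = 1.68 mm: the cylinder: section is a regular 8-gon, circumradius r=7.5. The outline is a single polygon with 8 vertices. Extrusion per mm of travel: 0.4 × 0.12 / (π × 0.875²) = 0.019956. Accumulating E over each segment gives final E = 0.9161.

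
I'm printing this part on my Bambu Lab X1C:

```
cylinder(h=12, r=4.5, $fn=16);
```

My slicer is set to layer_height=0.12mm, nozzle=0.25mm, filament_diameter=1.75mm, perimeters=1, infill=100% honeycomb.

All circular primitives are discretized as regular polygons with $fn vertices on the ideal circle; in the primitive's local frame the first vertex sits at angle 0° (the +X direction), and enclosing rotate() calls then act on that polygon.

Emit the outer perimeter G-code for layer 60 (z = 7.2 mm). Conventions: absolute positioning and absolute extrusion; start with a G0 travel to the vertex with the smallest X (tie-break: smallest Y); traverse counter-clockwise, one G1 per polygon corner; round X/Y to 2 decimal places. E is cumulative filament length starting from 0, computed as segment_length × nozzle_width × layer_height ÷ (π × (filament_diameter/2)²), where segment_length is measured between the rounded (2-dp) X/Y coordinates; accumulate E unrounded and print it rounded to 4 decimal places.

At z = 7.2 mm: the r=4.5 cylinder gives a regular 16-gon of circumradius 4.5 (constant along its height). The outline is a single polygon with 16 vertices. Extrusion per mm of travel: 0.25 × 0.12 / (π × 0.875²) = 0.012473. Accumulating E over each segment gives final E = 0.3504.

G0 X-4.50 Y0.00 Z7.20
G1 X-4.16 Y-1.72 E0.0219
G1 X-3.18 Y-3.18 E0.0438
G1 X-1.72 Y-4.16 E0.0657
G1 X0.00 Y-4.50 E0.0876
G1 X1.72 Y-4.16 E0.1095
G1 X3.18 Y-3.18 E0.1314
G1 X4.16 Y-1.72 E0.1533
G1 X4.50 Y0.00 E0.1752
G1 X4.16 Y1.72 E0.1971
G1 X3.18 Y3.18 E0.2190
G1 X1.72 Y4.16 E0.2409
G1 X0.00 Y4.50 E0.2628
G1 X-1.72 Y4.16 E0.2847
G1 X-3.18 Y3.18 E0.3066
G1 X-4.16 Y1.72 E0.3285
G1 X-4.50 Y0.00 E0.3504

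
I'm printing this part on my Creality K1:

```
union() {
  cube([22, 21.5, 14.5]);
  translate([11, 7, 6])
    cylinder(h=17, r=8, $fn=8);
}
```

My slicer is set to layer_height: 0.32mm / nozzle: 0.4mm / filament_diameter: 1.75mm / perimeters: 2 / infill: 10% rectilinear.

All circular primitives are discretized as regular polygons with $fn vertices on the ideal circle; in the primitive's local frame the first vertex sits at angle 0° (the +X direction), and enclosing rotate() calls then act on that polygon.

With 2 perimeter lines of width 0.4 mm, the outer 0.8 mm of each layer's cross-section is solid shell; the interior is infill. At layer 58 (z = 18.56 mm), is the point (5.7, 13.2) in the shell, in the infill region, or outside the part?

outside

At z = 18.56 mm: the cube is not intersected at this z (z outside [0, 14.5]); the cylinder at (11, 7): section is a regular 8-gon, circumradius r=8; Merging all regions: only the r=8 cylinder at (11, 7) is present, so the union is just that shape — 1 connected region. Overall, the cross-section is a single solid region. The nearest boundary edge runs (11.00, 15.00)→(5.34, 12.66); distance from the point to it = 0.37 mm. The point is not inside any of the regions above, so it lies outside the cross-section (0.37 mm from the nearest boundary).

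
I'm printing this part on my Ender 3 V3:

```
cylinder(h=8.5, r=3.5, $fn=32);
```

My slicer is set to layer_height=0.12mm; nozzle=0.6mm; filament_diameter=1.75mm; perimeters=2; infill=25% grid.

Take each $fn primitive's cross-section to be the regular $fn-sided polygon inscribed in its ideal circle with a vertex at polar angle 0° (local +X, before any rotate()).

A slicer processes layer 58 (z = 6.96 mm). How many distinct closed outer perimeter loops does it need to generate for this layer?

At z = 6.96 mm: the cylinder: section is a regular 32-gon, circumradius r=3.5. The result has 1 disconnected region.

1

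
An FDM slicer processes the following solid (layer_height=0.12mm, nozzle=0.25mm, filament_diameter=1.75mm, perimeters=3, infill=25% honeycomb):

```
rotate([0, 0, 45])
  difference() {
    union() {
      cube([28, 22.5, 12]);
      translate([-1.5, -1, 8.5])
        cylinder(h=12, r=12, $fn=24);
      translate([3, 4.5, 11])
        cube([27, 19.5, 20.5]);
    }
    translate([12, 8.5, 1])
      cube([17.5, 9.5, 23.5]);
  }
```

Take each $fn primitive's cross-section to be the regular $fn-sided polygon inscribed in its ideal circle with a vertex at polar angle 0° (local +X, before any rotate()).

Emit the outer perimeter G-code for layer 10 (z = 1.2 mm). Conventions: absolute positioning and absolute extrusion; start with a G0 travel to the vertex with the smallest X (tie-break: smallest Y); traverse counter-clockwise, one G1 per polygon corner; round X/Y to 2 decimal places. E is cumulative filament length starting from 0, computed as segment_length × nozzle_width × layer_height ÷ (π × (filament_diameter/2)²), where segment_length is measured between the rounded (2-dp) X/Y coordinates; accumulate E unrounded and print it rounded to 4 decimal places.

At z = 1.2 mm: the 28×22.5 cube contributes its full rectangle; the cylinder at (-1.5, -1) does not reach this height (z outside [8.5, 20.5]); the cube at (3, 4.5) does not reach this height (z outside [11, 31.5]); Combining (union): only the 28×22.5 cube is present, so the union is just that shape — 1 connected region; the cube at (12, 8.5) is present — its section is the full 17.5×9.5 rectangle; Subtracting the remaining from the first: starting from that combined region, the 17.5×9.5 cube at (12, 8.5) partially overlaps it — only the 152.00 mm² overlap (of its 166.25 mm²) is removed, clipping the outline — 1 connected region; (rotated 45° about Z; rotation is an isometry so areas/perimeters/island counts are preserved). The outline is a single polygon with 8 vertices. Extrusion per mm of travel: 0.25 × 0.12 / (π × 0.875²) = 0.012473. Accumulating E over each segment gives final E = 1.6588.

G0 X-15.91 Y15.91 Z1.20
G1 X0.00 Y0.00 E0.2806
G1 X19.80 Y19.80 E0.6299
G1 X13.79 Y25.81 E0.7359
G1 X2.47 Y14.50 E0.9355
G1 X-4.24 Y21.21 E1.0538
G1 X7.07 Y32.53 E1.2534
G1 X3.89 Y35.71 E1.3095
G1 X-15.91 Y15.91 E1.6588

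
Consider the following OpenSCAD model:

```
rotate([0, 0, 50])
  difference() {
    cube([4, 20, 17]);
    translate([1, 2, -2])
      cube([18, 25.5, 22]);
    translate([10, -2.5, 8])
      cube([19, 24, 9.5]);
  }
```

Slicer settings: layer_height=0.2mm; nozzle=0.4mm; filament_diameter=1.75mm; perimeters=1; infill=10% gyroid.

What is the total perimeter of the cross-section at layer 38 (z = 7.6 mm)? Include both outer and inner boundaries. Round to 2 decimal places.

48.00 mm

At z = 7.6 mm: the 4×20 cube contributes its full rectangle (perimeter 48.00 mm); the 18×25.5 cube at (1, 2) contributes its full rectangle (perimeter 87.00 mm); the cube at (10, -2.5) is not intersected at this z (z outside [8, 17.5]); Subtracting the remaining from the first: starting from the 4×20 cube, the 18×25.5 cube at (1, 2) partially overlaps it — only the 54.00 mm² overlap (of its 459.00 mm²) is removed, clipping the outline — boundary = 48.00 mm; (rotated 50° about Z; rotation is an isometry so areas/perimeters/island counts are preserved). Overall, the cross-section is a single solid region. Total boundary length (outer) = 48.00 mm.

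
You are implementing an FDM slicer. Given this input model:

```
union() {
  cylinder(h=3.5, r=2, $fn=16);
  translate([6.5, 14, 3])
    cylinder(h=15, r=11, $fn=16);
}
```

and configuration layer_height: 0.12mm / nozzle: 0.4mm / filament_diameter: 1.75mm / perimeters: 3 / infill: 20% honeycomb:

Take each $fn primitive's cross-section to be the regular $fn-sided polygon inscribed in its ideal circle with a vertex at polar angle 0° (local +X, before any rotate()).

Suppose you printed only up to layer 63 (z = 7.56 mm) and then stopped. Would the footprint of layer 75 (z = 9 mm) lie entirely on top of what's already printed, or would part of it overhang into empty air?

entirely on top

Compare the two slices. At z = 7.56: the cylinder is absent (z outside [0, 3.5]); the r=11 cylinder at (6.5, 14) gives a regular 16-gon of circumradius 11 (constant along its height) (area = (16/2)·11.000²·sin(360°/16) = 370.44 mm²); Combining (union): only the r=11 cylinder at (6.5, 14) is present, so the union is just that shape — area = 370.44 mm². At z = 9: the cylinder does not reach this height (z outside [0, 3.5]); the cylinder at (6.5, 14): section is a regular 16-gon, circumradius r=11 (area = (16/2)·11.000²·sin(360°/16) = 370.44 mm²); Combining (union): only the r=11 cylinder at (6.5, 14) is present, so the union is just that shape — area = 370.44 mm². Checking containment: the cross-section at z = 9 is a subset of the cross-section at z = 7.56.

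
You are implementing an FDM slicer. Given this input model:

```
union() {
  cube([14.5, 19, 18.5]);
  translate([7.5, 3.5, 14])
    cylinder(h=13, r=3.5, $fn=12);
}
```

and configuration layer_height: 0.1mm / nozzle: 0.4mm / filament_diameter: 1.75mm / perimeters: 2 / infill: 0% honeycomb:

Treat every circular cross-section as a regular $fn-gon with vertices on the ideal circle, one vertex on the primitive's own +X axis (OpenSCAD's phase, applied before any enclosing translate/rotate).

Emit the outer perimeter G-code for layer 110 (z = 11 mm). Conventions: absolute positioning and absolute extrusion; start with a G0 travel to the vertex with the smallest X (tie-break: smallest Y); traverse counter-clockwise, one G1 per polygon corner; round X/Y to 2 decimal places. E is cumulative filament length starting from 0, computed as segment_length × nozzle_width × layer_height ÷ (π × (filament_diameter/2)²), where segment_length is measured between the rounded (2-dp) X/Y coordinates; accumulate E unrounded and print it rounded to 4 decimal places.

At z = 11 mm: the cube (footprint 14.5×19) is included at this height; the cylinder at (7.5, 3.5) does not reach this height (z outside [14, 27]); Taking the union: only the 14.5×19 cube is present, so the union is just that shape — 1 connected region. The outline is a single polygon with 4 vertices. Extrusion per mm of travel: 0.4 × 0.1 / (π × 0.875²) = 0.016630. Accumulating E over each segment gives final E = 1.1142.

G0 X0.00 Y0.00 Z11.00
G1 X14.50 Y0.00 E0.2411
G1 X14.50 Y19.00 E0.5571
G1 X0.00 Y19.00 E0.7982
G1 X0.00 Y0.00 E1.1142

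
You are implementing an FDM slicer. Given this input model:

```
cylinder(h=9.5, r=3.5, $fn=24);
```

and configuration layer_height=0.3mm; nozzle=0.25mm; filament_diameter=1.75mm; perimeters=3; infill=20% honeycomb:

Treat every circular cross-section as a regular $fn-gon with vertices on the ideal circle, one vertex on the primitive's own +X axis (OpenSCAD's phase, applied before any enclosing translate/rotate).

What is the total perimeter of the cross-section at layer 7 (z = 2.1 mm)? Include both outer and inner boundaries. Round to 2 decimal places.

21.93 mm

At z = 2.1 mm: the r=3.5 cylinder gives a regular 24-gon of circumradius 3.5 (constant along its height) (perimeter = 2·24·3.500·sin(180°/24) = 21.93 mm). Overall, the cross-section is a single solid region. Total boundary length (outer) = 21.93 mm.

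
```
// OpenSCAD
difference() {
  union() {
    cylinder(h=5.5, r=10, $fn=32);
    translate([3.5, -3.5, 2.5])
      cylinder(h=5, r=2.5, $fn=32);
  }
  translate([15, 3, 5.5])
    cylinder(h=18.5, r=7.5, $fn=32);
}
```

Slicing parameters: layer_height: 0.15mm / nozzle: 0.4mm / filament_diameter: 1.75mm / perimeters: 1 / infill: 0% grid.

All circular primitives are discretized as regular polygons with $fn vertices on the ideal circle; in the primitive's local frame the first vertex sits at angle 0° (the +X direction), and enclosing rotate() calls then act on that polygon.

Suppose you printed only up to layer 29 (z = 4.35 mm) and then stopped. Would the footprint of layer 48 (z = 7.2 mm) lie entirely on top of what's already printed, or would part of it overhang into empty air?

Compare the two slices. At z = 4.35: the r=10 cylinder gives a regular 32-gon of circumradius 10 (constant along its height) (area = (32/2)·10.000²·sin(360°/32) = 312.14 mm²); the r=2.5 cylinder at (3.5, -3.5) gives a regular 32-gon of circumradius 2.5 (constant along its height) (area = (32/2)·2.500²·sin(360°/32) = 19.51 mm²); Merging all regions: the r=2.5 cylinder at (3.5, -3.5) lies entirely inside the r=10 cylinder, so the union is just the r=10 cylinder — area = 312.14 mm²; the cylinder at (15, 3) is absent (z outside [5.5, 24]); Subtracting the remaining from the first: none of the subtracted shapes is present at this height, so the result so far is unchanged — area = 312.14 mm². At z = 7.2: the cylinder is not intersected at this z (z outside [0, 5.5]); the cylinder at (3.5, -3.5): section is a regular 32-gon, circumradius r=2.5 (area = (32/2)·2.500²·sin(360°/32) = 19.51 mm²); Combining (union): only the r=2.5 cylinder at (3.5, -3.5) is present, so the union is just that shape — area = 19.51 mm²; the r=7.5 cylinder at (15, 3) gives a regular 32-gon of circumradius 7.5 (constant along its height) (area = (32/2)·7.500²·sin(360°/32) = 175.58 mm²); After the difference (first − rest): starting from that combined region (19.51 mm²), the r=7.5 cylinder at (15, 3) misses the remaining region (no effect) — area = 19.51 mm². Checking containment: the cross-section at z = 7.2 is a subset of the cross-section at z = 4.35.

entirely on top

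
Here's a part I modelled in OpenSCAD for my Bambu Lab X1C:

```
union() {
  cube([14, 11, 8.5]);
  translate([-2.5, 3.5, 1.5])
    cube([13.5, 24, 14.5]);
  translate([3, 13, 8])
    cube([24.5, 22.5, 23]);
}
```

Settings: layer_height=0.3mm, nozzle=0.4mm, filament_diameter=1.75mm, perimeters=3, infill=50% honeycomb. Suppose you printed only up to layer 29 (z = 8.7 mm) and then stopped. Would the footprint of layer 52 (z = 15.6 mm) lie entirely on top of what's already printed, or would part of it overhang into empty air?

entirely on top

Compare the two slices. At z = 8.7: the cube does not reach this height (z outside [0, 8.5]); the 13.5×24 cube at (-2.5, 3.5) contributes its full rectangle (area 324.00 mm²); the 24.5×22.5 cube at (3, 13) contributes its full rectangle (area 551.25 mm²); Taking the union: the regions partially overlap — summed areas 875.25 mm² minus the doubly-counted overlap 116.00 mm² gives 759.25 mm² — area = 759.25 mm². At z = 15.6: the cube is not intersected at this z (z outside [0, 8.5]); the 13.5×24 cube at (-2.5, 3.5) contributes its full rectangle (area 324.00 mm²); the cube at (3, 13) (footprint 24.5×22.5) is included at this height (area 551.25 mm²); Combining (union): the regions partially overlap — summed areas 875.25 mm² minus the doubly-counted overlap 116.00 mm² gives 759.25 mm² — area = 759.25 mm². Checking containment: the cross-section at z = 15.6 is a subset of the cross-section at z = 8.7.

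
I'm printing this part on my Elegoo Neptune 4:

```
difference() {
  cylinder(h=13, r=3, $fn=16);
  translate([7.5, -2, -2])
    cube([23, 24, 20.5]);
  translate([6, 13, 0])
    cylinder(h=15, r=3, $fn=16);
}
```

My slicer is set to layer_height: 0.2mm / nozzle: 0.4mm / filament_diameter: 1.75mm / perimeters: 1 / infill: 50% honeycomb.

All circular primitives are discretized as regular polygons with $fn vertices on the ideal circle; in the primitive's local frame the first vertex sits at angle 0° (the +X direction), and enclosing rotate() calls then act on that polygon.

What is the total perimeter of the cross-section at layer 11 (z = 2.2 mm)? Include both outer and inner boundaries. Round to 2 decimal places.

18.73 mm

At z = 2.2 mm: the cylinder: section is a regular 16-gon, circumradius r=3 (perimeter = 2·16·3.000·sin(180°/16) = 18.73 mm); the cube at (7.5, -2) is present — its section is the full 23×24 rectangle (perimeter 94.00 mm); the r=3 cylinder at (6, 13) contributes a regular 16-gon of circumradius 3 (perimeter = 2·16·3.000·sin(180°/16) = 18.73 mm); Subtracting the remaining from the first: starting from the r=3 cylinder, the 23×24 cube at (7.5, -2) misses the remaining region (no effect); the r=3 cylinder at (6, 13) misses the remaining region (no effect) — boundary = 18.73 mm. Overall, the cross-section is a single solid region. Total boundary length (outer) = 18.73 mm.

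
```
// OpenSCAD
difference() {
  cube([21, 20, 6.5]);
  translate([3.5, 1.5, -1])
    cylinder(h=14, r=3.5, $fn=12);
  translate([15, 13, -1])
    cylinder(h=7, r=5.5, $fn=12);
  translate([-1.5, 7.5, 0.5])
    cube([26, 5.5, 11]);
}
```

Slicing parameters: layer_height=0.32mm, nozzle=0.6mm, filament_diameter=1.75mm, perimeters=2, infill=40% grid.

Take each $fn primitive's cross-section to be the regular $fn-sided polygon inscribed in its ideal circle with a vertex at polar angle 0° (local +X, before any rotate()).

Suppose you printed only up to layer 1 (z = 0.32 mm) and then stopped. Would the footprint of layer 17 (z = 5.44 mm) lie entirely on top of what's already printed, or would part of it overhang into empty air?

entirely on top

Compare the two slices. At z = 0.32: the cube is present — its section is the full 21×20 rectangle (area 420.00 mm²); the r=3.5 cylinder at (3.5, 1.5) gives a regular 12-gon of circumradius 3.5 (constant along its height) (area = (12/2)·3.500²·sin(360°/12) = 36.75 mm²); the r=5.5 cylinder at (15, 13) gives a regular 12-gon of circumradius 5.5 (constant along its height) (area = (12/2)·5.500²·sin(360°/12) = 90.75 mm²); the cube at (-1.5, 7.5) is absent (z outside [0.5, 11.5]); Subtracting the remaining from the first: starting from the 21×20 cube (420.00 mm²), the r=3.5 cylinder at (3.5, 1.5) partially overlaps it — only the 28.27 mm² overlap (of its 36.75 mm²) is removed, clipping the outline; the r=5.5 cylinder at (15, 13) lies wholly inside it (removes its full 90.75 mm² and its 34.16 mm outline becomes a hole wall) — area = 300.98 mm². At z = 5.44: the cube (footprint 21×20) is included at this height (area 420.00 mm²); the cylinder at (3.5, 1.5): section is a regular 12-gon, circumradius r=3.5 (area = (12/2)·3.500²·sin(360°/12) = 36.75 mm²); the cylinder at (15, 13): section is a regular 12-gon, circumradius r=5.5 (area = (12/2)·5.500²·sin(360°/12) = 90.75 mm²); the cube at (-1.5, 7.5) is present — its section is the full 26×5.5 rectangle (area 143.00 mm²); Taking the first minus the rest: starting from the 21×20 cube (420.00 mm²), the r=3.5 cylinder at (3.5, 1.5) partially overlaps it — only the 28.27 mm² overlap (of its 36.75 mm²) is removed, clipping the outline; the r=5.5 cylinder at (15, 13) lies wholly inside it (removes its full 90.75 mm² and its 34.16 mm outline becomes a hole wall); the 26×5.5 cube at (-1.5, 7.5) partially overlaps it — only the 70.12 mm² overlap (of its 143.00 mm²) is removed, clipping the outline — area = 230.85 mm². Checking containment: the cross-section at z = 5.44 is a subset of the cross-section at z = 0.32.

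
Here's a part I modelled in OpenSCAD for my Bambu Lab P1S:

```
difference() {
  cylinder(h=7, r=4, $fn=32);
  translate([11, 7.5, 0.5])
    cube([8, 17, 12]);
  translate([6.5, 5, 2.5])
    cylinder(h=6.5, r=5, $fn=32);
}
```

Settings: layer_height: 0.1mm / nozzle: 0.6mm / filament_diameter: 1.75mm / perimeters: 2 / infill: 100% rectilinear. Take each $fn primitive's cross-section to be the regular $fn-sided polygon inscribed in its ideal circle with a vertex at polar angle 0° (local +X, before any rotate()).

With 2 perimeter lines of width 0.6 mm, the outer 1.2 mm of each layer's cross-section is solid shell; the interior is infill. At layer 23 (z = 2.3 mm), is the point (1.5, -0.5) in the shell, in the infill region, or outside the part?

infill

At z = 2.3 mm: the cylinder: section is a regular 32-gon, circumradius r=4; the 8×17 cube at (11, 7.5) contributes its full rectangle; the cylinder at (6.5, 5) is absent (z outside [2.5, 9]); After the difference (first − rest): starting from the r=4 cylinder, the 8×17 cube at (11, 7.5) misses the remaining region (no effect) — 1 connected region. Overall, the cross-section is a single solid region. The nearest boundary edge runs (3.92, -0.78)→(3.70, -1.53); distance from the point to it = 2.40 mm. The point is inside the cross-section and 2.40 mm from the nearest boundary — more than the 1.2 mm shell width (2 × 0.6), so it's in the infill interior.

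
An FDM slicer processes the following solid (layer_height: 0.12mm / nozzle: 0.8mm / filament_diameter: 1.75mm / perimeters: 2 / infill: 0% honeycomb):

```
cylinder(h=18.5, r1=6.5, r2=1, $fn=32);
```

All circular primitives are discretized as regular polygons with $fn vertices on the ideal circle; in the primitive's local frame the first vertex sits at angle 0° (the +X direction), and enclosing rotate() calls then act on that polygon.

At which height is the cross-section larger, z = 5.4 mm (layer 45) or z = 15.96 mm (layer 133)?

layer 45 (z = 5.4 mm)

Layer 45 (z = 5.4): the cone contributes a regular 32-gon of circumradius 4.895 (interpolated between r1=6.5 and r2=1 at t=0.292) (area = (32/2)·4.895²·sin(360°/32) = 74.78 mm²). So its area = 74.78 mm². Layer 133 (z = 15.96): the cone (r1=6.5→r2=1) has section circumradius 1.755 here — a regular 32-gon (area = (32/2)·1.755²·sin(360°/32) = 9.62 mm²). So its area = 9.62 mm². Layer 45 is larger (74.78 vs 9.62 mm²).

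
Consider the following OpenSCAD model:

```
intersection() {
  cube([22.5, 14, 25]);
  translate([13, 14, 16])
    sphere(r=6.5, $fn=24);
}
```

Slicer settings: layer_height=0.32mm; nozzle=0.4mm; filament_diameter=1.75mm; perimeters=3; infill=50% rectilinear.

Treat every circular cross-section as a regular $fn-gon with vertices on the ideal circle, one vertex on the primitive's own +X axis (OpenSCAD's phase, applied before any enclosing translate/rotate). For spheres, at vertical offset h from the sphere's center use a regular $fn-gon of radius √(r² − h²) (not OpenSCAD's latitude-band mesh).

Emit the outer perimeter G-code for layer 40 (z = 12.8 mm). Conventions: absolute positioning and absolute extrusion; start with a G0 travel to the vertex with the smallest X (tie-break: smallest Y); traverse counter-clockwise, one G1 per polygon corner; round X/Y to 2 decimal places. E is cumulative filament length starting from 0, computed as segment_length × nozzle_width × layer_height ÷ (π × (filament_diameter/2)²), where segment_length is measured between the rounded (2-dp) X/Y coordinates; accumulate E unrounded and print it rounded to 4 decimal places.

At z = 12.8 mm: the cube is present — its section is the full 22.5×14 rectangle; the r=6.5 sphere at (13, 14) slices to a regular 24-gon of circumradius 5.658 (√(r²−h²) with h=3.2 from center); Keeping only the common overlap: the r=6.5 sphere at (13, 14) partially overlaps the 22.5×14 cube; clipping to the common part keeps 49.71 mm² — 1 connected region. The outline is a single polygon with 13 vertices. Extrusion per mm of travel: 0.4 × 0.32 / (π × 0.875²) = 0.053216. Accumulating E over each segment gives final E = 1.5454.

G0 X7.34 Y14.00 Z12.80
G1 X7.54 Y12.54 E0.0784
G1 X8.10 Y11.17 E0.1572
G1 X9.00 Y10.00 E0.2357
G1 X10.17 Y9.10 E0.3143
G1 X11.54 Y8.54 E0.3931
G1 X13.00 Y8.34 E0.4715
G1 X14.46 Y8.54 E0.5499
G1 X15.83 Y9.10 E0.6287
G1 X17.00 Y10.00 E0.7072
G1 X17.90 Y11.17 E0.7858
G1 X18.46 Y12.54 E0.8645
G1 X18.66 Y14.00 E0.9429
G1 X7.34 Y14.00 E1.5454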